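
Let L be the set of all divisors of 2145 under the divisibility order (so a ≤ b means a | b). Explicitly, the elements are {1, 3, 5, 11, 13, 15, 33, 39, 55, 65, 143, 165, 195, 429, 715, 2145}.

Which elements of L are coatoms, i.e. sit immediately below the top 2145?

165, 195, 429, 715

The coatoms are exactly the elements covered by 2145: 165, 195, 429, 715.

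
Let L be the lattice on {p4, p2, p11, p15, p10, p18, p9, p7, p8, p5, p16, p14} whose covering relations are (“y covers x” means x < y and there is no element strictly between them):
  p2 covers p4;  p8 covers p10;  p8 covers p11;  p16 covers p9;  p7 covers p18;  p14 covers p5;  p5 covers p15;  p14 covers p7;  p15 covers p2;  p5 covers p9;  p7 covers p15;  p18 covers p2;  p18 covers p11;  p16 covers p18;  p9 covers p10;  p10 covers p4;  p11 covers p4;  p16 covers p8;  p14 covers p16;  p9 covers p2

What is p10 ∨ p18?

p16

Common upper bounds of {p10, p18}: p14, p16.
The least among these is p16.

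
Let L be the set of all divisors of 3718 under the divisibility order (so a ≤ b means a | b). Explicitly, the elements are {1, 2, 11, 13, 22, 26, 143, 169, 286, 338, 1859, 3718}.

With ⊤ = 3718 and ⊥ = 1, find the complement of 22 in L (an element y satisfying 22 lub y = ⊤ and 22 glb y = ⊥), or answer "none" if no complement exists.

169

Need y with 22 ∨ y = 3718 and 22 ∧ y = 1.
Checking each element gives: 169.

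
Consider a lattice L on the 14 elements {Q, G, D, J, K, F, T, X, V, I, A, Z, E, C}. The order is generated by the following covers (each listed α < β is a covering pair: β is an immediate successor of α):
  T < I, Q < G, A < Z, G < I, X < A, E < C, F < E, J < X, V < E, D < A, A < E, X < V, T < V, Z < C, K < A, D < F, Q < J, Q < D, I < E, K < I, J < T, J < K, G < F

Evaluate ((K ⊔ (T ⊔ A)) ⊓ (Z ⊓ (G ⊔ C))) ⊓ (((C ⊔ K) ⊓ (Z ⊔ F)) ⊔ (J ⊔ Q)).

A

T ∨ A = E
K ∨ E = E
G ∨ C = C
Z ∧ C = Z
E ∧ Z = A
C ∨ K = C
Z ∨ F = C
C ∧ C = C
J ∨ Q = J
C ∨ J = C
A ∧ C = A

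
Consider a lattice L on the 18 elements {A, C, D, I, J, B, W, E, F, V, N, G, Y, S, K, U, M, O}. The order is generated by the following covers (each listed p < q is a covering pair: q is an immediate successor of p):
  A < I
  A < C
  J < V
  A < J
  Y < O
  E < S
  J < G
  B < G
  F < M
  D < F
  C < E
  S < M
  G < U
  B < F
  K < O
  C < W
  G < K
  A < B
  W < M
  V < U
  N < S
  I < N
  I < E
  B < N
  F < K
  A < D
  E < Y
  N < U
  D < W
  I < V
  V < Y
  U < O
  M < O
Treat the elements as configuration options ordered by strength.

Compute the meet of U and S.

Common lower bounds of {U, S}: A, B, I, N.
The greatest among these is N.

N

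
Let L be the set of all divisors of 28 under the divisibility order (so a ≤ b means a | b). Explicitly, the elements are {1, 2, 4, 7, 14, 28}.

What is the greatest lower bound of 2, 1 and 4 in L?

1

In the divisibility order, the meet is the greatest common divisor: gcd(2, 1, 4) = 1.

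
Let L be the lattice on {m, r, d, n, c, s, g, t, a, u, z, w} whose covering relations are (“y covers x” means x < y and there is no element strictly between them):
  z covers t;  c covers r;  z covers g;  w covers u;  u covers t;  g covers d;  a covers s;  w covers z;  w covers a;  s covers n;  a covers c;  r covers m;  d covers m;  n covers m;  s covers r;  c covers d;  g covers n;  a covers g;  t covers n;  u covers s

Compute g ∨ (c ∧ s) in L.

c ∧ s = r
g ∨ r = a

a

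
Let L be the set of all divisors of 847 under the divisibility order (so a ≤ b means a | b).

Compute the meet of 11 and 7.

1

Common lower bounds of {11, 7}: 1.
The greatest among these is 1.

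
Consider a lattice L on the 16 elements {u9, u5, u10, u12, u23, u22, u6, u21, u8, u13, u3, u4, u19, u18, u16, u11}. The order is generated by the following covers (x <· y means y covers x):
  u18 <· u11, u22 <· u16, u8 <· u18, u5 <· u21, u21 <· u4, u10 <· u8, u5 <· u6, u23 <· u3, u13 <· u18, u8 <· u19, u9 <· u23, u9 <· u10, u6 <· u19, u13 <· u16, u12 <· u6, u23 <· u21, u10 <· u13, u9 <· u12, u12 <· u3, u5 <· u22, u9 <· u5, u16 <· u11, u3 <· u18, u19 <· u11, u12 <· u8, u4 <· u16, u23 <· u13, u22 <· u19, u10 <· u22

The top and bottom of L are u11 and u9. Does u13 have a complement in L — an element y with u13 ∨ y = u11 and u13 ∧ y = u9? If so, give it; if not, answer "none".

Need y with u13 ∨ y = u11 and u13 ∧ y = u9.
Checking each element gives: u6.

u6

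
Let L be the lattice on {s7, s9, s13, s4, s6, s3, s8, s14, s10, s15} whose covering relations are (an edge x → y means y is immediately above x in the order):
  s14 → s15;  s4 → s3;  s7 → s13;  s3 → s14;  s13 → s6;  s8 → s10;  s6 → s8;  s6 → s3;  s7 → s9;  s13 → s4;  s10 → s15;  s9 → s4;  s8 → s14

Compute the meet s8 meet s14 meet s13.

s13

Common lower bounds of {s8, s14, s13}: s13, s7.
The greatest among these is s13.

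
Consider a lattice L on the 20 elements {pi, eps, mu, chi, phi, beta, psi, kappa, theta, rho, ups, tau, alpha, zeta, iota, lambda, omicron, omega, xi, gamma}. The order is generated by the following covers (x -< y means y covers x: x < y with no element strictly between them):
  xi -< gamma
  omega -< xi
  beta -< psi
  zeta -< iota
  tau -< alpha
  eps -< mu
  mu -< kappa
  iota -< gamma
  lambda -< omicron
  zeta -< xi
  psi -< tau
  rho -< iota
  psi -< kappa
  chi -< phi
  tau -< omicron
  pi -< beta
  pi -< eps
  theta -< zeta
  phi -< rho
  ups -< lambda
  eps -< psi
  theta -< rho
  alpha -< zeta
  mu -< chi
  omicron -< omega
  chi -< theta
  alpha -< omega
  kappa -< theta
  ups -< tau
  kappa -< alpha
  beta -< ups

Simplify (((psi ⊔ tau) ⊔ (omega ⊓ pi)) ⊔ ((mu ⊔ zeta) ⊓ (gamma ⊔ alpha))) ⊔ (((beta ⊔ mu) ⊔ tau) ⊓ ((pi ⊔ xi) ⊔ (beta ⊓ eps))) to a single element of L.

psi ∨ tau = tau
omega ∧ pi = pi
tau ∨ pi = tau
mu ∨ zeta = zeta
gamma ∨ alpha = gamma
zeta ∧ gamma = zeta
tau ∨ zeta = zeta
beta ∨ mu = kappa
kappa ∨ tau = alpha
pi ∨ xi = xi
beta ∧ eps = pi
xi ∨ pi = xi
alpha ∧ xi = alpha
zeta ∨ alpha = zeta

zeta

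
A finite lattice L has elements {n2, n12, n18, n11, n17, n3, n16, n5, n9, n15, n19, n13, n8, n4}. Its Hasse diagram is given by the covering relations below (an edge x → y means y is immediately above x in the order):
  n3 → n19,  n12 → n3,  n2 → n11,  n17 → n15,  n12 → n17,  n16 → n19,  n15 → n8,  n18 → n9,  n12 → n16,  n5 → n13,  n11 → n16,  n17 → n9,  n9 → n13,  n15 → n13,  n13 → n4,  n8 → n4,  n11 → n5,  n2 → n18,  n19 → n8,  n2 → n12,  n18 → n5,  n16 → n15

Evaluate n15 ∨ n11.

n15

n15 ∨ n11 = n15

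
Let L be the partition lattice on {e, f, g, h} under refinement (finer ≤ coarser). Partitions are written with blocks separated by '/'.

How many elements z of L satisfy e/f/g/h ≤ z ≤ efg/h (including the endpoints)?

The interval [e/f/g/h, efg/h] = {e/f/g/h, e/fg/h, ef/g/h, efg/h, eg/f/h}, which has 5 elements.

5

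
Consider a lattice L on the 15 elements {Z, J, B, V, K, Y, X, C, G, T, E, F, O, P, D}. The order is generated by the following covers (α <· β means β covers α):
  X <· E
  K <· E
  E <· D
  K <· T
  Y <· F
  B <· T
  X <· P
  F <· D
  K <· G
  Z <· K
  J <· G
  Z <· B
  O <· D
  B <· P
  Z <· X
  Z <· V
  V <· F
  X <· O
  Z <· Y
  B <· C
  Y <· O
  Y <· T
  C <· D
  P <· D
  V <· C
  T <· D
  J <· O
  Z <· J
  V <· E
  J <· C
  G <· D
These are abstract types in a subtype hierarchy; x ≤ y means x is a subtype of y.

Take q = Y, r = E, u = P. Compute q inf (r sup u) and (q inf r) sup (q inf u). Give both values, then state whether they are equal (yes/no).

r sup u = D, so q inf (r sup u) = Y inf D = Y.
q inf r = Z and q inf u = Z, so (q inf r) sup (q inf u) = Z sup Z = Z.
Equal: no.

Y; Z; no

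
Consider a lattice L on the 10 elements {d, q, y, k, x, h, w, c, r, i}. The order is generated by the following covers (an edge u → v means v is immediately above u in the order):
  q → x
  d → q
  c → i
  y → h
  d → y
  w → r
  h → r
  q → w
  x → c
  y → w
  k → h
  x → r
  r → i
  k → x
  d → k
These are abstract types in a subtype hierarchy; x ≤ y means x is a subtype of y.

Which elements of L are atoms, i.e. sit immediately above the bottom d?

k, q, y

The atoms are exactly the elements that cover d: k, q, y.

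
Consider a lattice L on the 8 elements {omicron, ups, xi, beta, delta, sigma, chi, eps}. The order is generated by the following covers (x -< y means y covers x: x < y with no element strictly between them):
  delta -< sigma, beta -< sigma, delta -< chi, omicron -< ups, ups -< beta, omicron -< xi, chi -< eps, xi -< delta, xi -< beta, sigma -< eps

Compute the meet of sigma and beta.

Common lower bounds of {sigma, beta}: beta, omicron, ups, xi.
The greatest among these is beta.

beta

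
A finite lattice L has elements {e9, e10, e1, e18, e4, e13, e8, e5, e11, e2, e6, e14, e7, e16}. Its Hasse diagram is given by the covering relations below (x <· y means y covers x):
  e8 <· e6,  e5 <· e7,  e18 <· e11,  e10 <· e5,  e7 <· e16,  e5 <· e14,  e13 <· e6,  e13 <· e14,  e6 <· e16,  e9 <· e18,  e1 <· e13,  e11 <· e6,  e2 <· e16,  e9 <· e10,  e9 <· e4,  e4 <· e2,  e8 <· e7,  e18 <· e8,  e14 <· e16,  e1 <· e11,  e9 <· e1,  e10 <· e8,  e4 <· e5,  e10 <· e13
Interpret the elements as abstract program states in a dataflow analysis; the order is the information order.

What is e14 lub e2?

e16

Common upper bounds of {e14, e2}: e16.
The least among these is e16.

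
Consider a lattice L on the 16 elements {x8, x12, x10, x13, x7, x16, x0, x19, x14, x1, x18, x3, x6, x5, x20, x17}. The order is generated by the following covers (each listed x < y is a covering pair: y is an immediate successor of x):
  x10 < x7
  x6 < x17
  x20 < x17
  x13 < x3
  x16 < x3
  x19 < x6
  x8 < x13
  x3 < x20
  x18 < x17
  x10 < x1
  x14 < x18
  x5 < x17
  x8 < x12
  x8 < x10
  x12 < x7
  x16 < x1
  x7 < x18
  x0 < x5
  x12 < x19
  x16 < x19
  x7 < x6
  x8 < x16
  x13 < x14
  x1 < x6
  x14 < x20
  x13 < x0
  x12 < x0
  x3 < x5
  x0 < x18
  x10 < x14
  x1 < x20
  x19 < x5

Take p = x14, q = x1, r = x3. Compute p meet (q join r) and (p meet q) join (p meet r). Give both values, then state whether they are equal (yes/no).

q join r = x20, so p meet (q join r) = x14 meet x20 = x14.
p meet q = x10 and p meet r = x13, so (p meet q) join (p meet r) = x10 join x13 = x14.
Equal: yes.

x14; x14; yes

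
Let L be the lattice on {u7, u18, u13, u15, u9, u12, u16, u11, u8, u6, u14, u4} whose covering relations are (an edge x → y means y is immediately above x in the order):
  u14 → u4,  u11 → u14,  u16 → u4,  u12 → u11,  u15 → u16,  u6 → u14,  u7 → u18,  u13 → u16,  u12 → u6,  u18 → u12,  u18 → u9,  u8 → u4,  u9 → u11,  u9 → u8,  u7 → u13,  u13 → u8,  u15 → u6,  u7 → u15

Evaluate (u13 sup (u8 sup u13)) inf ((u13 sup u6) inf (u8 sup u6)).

u8

u8 ∨ u13 = u8
u13 ∨ u8 = u8
u13 ∨ u6 = u4
u8 ∨ u6 = u4
u4 ∧ u4 = u4
u8 ∧ u4 = u8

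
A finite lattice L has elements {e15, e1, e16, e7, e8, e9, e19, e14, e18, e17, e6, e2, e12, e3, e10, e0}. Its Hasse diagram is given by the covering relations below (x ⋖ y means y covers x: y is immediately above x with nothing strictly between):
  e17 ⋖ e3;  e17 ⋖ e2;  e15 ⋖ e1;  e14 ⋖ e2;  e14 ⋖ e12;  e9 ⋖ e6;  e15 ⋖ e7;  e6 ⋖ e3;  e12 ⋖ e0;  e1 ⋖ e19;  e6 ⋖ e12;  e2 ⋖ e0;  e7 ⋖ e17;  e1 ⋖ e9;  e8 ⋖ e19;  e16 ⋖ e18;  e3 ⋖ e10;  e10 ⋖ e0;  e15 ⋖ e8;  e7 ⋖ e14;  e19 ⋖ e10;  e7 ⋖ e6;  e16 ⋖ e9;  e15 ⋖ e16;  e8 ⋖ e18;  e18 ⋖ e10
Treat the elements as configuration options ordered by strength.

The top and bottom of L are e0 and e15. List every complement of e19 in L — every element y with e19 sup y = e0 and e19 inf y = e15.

Need y with e19 ∨ y = e0 and e19 ∧ y = e15.
Checking each element gives: e14, e2.

e14, e2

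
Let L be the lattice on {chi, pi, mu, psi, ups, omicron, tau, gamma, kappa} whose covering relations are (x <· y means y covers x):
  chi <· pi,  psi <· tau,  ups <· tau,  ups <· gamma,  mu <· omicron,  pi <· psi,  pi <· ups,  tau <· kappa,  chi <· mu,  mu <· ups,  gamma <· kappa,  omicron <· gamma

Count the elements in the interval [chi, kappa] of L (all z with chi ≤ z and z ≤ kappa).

9

The interval [chi, kappa] = {chi, gamma, kappa, mu, omicron, pi, psi, tau, ups}, which has 9 elements.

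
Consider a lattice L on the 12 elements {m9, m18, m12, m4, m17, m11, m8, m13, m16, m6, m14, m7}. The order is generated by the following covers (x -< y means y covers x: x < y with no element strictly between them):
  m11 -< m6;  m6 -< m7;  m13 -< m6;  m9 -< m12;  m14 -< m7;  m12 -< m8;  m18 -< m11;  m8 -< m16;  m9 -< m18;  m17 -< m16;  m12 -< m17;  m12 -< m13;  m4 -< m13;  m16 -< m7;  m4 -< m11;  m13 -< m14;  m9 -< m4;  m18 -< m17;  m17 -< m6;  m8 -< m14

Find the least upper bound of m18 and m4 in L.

m11

Common upper bounds of {m18, m4}: m11, m6, m7.
The least among these is m11.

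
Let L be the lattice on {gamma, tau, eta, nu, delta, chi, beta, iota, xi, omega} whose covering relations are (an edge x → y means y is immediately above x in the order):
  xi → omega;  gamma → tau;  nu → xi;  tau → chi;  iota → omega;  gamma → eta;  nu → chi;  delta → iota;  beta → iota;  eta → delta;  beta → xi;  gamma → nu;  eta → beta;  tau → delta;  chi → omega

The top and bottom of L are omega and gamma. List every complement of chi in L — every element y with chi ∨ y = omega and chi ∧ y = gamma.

beta, eta

Need y with chi ∨ y = omega and chi ∧ y = gamma.
Checking each element gives: beta, eta.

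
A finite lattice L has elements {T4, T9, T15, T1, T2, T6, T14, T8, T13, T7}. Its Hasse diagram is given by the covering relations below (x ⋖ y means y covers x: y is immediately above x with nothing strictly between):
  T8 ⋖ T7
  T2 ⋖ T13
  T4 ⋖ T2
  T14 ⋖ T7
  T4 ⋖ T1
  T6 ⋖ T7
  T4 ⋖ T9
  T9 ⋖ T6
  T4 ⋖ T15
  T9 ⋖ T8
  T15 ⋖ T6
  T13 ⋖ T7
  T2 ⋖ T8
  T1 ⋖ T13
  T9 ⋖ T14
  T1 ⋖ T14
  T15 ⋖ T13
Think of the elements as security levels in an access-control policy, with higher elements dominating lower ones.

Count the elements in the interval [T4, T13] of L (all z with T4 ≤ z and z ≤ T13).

5

The interval [T4, T13] = {T1, T13, T15, T2, T4}, which has 5 elements.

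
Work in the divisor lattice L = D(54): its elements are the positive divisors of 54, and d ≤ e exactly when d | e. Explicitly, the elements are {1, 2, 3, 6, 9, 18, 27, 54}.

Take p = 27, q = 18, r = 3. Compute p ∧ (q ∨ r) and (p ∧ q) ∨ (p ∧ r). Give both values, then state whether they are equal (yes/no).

9; 9; yes

q ∨ r = 18, so p ∧ (q ∨ r) = 27 ∧ 18 = 9.
p ∧ q = 9 and p ∧ r = 3, so (p ∧ q) ∨ (p ∧ r) = 9 ∨ 3 = 9.
Equal: yes.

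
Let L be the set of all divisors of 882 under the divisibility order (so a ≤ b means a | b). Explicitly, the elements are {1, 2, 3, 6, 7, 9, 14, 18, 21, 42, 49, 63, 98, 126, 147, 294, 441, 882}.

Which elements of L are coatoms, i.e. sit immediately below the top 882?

The coatoms are exactly the elements covered by 882: 126, 294, 441.

126, 294, 441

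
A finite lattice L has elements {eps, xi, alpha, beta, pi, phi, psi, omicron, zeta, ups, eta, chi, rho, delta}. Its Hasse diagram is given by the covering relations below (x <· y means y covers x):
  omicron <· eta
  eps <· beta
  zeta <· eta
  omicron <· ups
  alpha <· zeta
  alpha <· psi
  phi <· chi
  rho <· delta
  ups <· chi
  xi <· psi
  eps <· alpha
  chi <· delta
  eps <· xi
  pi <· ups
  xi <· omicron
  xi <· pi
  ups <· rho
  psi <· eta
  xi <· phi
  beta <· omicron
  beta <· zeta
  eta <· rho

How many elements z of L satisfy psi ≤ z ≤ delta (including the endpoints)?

4

The interval [psi, delta] = {delta, eta, psi, rho}, which has 4 elements.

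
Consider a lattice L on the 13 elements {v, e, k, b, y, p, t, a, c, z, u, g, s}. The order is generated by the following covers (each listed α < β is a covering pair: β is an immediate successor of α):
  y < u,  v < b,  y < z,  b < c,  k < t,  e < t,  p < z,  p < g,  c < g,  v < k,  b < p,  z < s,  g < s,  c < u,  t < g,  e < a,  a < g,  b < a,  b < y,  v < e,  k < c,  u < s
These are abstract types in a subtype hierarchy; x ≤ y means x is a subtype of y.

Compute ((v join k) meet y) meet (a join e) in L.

v ∨ k = k
k ∧ y = v
a ∨ e = a
v ∧ a = v

v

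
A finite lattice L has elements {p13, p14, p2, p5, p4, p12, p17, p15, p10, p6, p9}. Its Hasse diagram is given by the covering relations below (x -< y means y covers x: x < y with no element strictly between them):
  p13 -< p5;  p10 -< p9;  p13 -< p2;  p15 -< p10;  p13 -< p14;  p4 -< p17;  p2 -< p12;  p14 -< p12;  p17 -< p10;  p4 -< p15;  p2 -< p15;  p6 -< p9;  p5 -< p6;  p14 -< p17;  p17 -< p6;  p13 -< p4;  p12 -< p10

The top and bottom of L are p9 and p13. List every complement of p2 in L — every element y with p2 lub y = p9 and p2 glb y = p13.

Need y with p2 ∨ y = p9 and p2 ∧ y = p13.
Checking each element gives: p5, p6.

p5, p6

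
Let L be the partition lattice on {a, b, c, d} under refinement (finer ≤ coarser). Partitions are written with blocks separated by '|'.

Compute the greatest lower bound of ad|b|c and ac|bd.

Common lower bounds of {ad|b|c, ac|bd}: a|b|c|d.
The greatest among these is a|b|c|d.

a|b|c|d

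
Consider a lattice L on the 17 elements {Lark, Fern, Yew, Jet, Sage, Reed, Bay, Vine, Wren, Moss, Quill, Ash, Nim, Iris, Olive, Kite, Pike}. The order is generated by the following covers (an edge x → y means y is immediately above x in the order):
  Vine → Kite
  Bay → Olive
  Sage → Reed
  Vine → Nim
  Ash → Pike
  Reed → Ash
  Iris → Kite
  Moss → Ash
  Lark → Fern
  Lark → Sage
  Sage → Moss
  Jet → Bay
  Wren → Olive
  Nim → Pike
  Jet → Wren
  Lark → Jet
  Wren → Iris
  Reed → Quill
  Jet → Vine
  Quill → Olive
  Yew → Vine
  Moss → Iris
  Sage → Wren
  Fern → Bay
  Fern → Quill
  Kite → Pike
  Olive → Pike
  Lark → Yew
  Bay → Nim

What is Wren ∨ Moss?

Iris

Common upper bounds of {Wren, Moss}: Iris, Kite, Pike.
The least among these is Iris.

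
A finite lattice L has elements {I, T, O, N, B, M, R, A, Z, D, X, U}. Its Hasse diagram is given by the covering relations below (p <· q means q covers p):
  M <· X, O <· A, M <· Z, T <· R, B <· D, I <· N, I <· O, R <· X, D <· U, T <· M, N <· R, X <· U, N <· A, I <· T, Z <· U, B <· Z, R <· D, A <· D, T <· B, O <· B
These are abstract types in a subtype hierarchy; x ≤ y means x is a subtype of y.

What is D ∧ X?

Common lower bounds of {D, X}: I, N, R, T.
The greatest among these is R.

R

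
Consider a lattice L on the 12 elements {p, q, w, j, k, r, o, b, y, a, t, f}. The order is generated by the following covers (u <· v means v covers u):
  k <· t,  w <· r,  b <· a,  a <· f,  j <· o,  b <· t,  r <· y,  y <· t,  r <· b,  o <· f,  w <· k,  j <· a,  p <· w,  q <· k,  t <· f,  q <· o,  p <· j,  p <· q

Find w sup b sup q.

Common upper bounds of {w, b, q}: f, t.
The least among these is t.

t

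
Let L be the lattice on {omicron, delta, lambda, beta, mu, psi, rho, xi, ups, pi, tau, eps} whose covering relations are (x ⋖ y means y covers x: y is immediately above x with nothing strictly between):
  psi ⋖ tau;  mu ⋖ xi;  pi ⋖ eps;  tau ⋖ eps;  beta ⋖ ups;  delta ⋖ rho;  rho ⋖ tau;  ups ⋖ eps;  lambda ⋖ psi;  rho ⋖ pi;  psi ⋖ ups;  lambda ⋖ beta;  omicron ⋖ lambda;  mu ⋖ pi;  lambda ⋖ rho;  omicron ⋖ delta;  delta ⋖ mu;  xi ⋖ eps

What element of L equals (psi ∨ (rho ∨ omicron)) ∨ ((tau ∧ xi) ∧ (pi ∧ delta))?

tau

rho ∨ omicron = rho
psi ∨ rho = tau
tau ∧ xi = delta
pi ∧ delta = delta
delta ∧ delta = delta
tau ∨ delta = tau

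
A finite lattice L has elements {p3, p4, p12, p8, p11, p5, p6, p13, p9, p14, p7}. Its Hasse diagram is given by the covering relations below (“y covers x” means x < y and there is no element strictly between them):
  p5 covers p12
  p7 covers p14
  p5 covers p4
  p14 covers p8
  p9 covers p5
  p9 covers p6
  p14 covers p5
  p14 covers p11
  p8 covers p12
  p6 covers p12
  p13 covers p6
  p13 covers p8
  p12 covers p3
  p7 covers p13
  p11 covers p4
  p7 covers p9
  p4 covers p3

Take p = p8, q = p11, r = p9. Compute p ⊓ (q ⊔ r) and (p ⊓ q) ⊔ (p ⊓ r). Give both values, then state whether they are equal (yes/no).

p8; p12; no

q ⊔ r = p7, so p ⊓ (q ⊔ r) = p8 ⊓ p7 = p8.
p ⊓ q = p3 and p ⊓ r = p12, so (p ⊓ q) ⊔ (p ⊓ r) = p3 ⊔ p12 = p12.
Equal: no.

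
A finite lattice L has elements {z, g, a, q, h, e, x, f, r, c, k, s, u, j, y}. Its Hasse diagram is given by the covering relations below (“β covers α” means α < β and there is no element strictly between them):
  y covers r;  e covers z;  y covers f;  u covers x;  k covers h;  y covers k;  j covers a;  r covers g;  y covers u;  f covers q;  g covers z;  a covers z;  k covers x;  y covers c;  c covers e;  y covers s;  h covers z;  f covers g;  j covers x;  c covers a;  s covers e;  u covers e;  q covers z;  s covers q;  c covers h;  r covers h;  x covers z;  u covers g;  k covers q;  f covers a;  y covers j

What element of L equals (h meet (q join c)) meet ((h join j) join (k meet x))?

h

q ∨ c = y
h ∧ y = h
h ∨ j = y
k ∧ x = x
y ∨ x = y
h ∧ y = h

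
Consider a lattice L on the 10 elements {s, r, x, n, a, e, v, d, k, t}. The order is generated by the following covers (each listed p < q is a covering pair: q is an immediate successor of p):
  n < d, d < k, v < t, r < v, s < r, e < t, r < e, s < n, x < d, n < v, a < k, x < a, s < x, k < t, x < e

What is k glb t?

k

Common lower bounds of {k, t}: a, d, k, n, s, x.
The greatest among these is k.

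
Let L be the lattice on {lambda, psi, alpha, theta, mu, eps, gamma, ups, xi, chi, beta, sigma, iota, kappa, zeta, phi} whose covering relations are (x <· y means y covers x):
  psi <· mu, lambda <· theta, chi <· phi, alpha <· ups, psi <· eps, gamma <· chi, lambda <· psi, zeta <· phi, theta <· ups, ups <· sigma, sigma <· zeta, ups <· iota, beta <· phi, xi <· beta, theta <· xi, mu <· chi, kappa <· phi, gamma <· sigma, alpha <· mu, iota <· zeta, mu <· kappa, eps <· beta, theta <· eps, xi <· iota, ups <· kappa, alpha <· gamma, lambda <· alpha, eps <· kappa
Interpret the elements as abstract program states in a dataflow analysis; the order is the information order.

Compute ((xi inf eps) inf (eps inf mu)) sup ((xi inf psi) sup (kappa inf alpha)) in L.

alpha

xi ∧ eps = theta
eps ∧ mu = psi
theta ∧ psi = lambda
xi ∧ psi = lambda
kappa ∧ alpha = alpha
lambda ∨ alpha = alpha
lambda ∨ alpha = alpha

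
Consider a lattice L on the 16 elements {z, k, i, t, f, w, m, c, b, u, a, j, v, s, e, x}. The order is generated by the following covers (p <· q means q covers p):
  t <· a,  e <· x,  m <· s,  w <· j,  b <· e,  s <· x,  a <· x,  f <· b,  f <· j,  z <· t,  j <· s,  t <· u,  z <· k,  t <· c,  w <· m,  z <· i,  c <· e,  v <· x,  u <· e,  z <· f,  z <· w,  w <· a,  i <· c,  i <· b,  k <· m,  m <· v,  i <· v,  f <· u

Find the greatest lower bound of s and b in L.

Common lower bounds of {s, b}: f, z.
The greatest among these is f.

f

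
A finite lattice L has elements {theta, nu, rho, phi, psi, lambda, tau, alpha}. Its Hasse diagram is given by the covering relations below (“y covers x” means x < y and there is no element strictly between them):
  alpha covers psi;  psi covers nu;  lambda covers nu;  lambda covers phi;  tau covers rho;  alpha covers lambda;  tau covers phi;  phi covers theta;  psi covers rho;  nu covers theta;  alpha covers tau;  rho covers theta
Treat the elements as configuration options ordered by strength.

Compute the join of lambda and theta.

lambda

Common upper bounds of {lambda, theta}: alpha, lambda.
The least among these is lambda.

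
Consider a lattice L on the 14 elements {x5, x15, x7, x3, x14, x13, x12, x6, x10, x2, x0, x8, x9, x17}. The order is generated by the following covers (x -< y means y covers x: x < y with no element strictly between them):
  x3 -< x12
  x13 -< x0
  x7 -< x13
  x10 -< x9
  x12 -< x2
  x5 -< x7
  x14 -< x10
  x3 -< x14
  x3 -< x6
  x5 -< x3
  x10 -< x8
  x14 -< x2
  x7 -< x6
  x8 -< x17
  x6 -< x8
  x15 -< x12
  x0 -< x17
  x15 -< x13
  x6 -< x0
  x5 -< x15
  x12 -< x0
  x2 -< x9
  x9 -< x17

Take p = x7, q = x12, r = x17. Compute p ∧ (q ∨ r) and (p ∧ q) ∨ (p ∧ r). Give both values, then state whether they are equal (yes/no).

q ∨ r = x17, so p ∧ (q ∨ r) = x7 ∧ x17 = x7.
p ∧ q = x5 and p ∧ r = x7, so (p ∧ q) ∨ (p ∧ r) = x5 ∨ x7 = x7.
Equal: yes.

x7; x7; yes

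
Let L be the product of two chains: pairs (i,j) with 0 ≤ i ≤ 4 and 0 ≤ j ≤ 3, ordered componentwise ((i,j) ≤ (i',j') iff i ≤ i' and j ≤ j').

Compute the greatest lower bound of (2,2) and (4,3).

Common lower bounds of {(2,2), (4,3)}: (0,0), (0,1), (0,2), (1,0), (1,1), (1,2), (2,0), (2,1), (2,2).
The greatest among these is (2,2).

(2,2)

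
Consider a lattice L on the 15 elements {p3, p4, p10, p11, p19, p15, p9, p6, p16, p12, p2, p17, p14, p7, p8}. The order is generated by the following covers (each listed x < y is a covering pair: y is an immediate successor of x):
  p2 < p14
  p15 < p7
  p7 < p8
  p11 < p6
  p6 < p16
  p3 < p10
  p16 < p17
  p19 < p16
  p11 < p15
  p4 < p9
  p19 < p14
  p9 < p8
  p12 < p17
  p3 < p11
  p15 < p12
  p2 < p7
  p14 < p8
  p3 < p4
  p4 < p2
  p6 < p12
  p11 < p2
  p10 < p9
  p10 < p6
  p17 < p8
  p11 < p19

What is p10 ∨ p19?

Common upper bounds of {p10, p19}: p16, p17, p8.
The least among these is p16.

p16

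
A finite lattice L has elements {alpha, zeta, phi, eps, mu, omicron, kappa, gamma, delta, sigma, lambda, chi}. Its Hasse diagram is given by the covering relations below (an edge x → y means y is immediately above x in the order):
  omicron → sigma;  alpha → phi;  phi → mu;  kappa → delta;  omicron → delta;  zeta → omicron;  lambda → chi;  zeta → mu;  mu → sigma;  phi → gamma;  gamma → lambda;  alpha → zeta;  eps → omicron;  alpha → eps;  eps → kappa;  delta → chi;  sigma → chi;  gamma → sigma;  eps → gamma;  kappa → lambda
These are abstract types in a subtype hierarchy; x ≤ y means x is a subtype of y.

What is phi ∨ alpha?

Common upper bounds of {phi, alpha}: chi, gamma, lambda, mu, phi, sigma.
The least among these is phi.

phi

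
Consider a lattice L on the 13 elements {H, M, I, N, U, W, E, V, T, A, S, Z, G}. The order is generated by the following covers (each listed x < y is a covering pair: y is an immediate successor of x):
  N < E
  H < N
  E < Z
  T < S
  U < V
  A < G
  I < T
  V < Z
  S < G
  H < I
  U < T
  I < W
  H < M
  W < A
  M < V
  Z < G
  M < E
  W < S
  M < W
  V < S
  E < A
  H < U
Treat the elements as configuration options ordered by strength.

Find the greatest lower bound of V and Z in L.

V

Common lower bounds of {V, Z}: H, M, U, V.
The greatest among these is V.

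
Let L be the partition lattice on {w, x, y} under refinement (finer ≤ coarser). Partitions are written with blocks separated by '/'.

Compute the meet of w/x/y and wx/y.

w/x/y

The meet (common refinement) of w/x/y and wx/y intersects blocks pairwise, giving w/x/y.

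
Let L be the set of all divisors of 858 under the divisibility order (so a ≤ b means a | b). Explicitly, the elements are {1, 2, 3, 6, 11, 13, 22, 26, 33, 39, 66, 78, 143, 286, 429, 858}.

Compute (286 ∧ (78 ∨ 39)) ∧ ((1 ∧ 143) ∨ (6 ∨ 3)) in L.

2

78 ∨ 39 = 78
286 ∧ 78 = 26
1 ∧ 143 = 1
6 ∨ 3 = 6
1 ∨ 6 = 6
26 ∧ 6 = 2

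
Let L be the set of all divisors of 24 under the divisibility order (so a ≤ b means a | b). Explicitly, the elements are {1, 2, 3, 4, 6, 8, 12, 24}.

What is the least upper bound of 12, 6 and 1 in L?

12

Common upper bounds of {12, 6, 1}: 12, 24.
The least among these is 12.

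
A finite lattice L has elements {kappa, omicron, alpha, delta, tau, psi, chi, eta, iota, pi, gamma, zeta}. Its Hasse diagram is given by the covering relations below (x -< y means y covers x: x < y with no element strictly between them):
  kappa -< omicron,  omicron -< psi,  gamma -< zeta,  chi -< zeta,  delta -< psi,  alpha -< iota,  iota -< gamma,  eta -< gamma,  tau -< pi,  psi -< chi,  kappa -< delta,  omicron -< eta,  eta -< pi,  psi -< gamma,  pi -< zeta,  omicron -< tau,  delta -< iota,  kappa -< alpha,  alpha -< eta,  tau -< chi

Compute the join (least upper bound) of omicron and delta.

Common upper bounds of {omicron, delta}: chi, gamma, psi, zeta.
The least among these is psi.

psi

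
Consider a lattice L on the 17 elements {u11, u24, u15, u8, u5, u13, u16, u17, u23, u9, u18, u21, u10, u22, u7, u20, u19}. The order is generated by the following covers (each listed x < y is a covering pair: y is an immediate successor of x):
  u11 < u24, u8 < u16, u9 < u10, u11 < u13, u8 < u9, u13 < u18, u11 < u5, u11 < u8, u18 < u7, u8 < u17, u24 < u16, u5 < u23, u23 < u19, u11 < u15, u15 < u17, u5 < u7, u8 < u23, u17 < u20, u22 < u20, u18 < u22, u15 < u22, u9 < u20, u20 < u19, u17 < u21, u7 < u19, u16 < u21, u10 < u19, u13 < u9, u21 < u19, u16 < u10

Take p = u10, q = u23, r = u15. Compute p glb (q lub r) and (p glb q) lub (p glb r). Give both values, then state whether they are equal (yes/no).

q lub r = u19, so p glb (q lub r) = u10 glb u19 = u10.
p glb q = u8 and p glb r = u11, so (p glb q) lub (p glb r) = u8 lub u11 = u8.
Equal: no.

u10; u8; no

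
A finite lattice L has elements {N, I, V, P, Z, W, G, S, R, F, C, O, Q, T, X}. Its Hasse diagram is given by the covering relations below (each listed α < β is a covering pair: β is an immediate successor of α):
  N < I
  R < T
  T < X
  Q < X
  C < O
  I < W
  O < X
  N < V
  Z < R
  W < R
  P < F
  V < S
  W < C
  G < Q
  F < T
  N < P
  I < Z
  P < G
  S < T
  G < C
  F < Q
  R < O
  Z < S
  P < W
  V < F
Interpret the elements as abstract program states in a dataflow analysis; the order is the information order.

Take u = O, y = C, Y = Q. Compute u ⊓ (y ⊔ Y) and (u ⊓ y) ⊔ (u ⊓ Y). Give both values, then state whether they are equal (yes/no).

y ⊔ Y = X, so u ⊓ (y ⊔ Y) = O ⊓ X = O.
u ⊓ y = C and u ⊓ Y = G, so (u ⊓ y) ⊔ (u ⊓ Y) = C ⊔ G = C.
Equal: no.

O; C; no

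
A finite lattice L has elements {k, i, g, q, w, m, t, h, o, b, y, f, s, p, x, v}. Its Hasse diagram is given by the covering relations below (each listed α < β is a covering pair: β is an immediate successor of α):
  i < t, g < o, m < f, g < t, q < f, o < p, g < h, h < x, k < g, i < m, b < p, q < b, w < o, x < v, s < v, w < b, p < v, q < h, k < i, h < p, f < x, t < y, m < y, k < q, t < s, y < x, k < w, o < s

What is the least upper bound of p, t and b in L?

Common upper bounds of {p, t, b}: v.
The least among these is v.

v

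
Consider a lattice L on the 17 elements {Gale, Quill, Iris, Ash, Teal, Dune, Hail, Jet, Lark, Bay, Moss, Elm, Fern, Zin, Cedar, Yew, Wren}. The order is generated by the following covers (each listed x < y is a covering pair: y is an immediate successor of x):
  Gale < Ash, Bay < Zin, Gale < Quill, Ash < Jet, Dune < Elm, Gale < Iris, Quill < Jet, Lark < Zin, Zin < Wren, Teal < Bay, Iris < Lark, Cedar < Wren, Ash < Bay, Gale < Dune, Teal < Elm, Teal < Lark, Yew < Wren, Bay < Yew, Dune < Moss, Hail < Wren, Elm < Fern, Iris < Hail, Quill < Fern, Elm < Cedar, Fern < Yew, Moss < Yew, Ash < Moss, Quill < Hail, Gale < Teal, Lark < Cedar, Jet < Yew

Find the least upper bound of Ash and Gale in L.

Common upper bounds of {Ash, Gale}: Ash, Bay, Jet, Moss, Wren, Yew, Zin.
The least among these is Ash.

Ash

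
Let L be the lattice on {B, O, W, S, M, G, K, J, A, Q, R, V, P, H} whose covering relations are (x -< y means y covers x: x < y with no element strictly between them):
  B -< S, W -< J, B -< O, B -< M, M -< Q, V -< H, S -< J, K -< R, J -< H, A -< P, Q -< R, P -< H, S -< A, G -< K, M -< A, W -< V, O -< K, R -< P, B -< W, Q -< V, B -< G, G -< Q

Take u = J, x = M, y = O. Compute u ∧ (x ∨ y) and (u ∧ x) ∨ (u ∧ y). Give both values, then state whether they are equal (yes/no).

B; B; yes

x ∨ y = R, so u ∧ (x ∨ y) = J ∧ R = B.
u ∧ x = B and u ∧ y = B, so (u ∧ x) ∨ (u ∧ y) = B ∨ B = B.
Equal: yes.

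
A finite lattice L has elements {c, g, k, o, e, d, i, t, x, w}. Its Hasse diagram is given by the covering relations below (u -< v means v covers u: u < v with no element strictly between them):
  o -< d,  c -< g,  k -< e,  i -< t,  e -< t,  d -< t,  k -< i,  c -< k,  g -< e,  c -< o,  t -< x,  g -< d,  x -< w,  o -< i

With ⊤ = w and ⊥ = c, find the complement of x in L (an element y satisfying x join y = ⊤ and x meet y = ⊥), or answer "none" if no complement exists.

none

For every candidate y, either x ∨ y ≠ w or x ∧ y ≠ c; no complement exists.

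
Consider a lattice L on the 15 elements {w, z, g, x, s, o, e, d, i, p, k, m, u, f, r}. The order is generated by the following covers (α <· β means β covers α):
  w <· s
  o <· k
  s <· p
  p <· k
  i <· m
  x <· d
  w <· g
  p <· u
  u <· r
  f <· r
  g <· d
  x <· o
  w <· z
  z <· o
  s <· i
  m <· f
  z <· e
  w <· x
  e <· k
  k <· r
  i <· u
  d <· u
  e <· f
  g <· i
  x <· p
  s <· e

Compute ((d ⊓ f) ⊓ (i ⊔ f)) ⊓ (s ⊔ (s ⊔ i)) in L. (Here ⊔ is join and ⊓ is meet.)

g

d ∧ f = g
i ∨ f = f
g ∧ f = g
s ∨ i = i
s ∨ i = i
g ∧ i = g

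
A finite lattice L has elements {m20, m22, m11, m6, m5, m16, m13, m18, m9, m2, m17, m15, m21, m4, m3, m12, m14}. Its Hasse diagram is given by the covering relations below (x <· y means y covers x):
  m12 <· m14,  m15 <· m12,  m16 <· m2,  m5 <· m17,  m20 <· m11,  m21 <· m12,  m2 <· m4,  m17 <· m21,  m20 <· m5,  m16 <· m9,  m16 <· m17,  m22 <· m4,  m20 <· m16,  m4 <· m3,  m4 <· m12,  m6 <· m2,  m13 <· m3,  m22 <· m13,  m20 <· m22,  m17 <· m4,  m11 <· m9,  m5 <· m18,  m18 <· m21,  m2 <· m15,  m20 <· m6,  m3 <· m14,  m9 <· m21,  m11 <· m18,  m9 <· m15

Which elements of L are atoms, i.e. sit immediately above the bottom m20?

m11, m16, m22, m5, m6

The atoms are exactly the elements that cover m20: m11, m16, m22, m5, m6.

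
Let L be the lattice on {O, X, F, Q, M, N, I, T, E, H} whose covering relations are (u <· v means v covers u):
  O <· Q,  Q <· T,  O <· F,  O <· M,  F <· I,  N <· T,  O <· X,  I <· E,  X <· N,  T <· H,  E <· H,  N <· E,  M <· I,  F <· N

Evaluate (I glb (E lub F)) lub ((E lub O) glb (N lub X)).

E

E ∨ F = E
I ∧ E = I
E ∨ O = E
N ∨ X = N
E ∧ N = N
I ∨ N = E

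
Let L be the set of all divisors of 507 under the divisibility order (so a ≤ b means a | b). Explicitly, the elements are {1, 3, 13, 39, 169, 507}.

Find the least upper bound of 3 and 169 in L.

507

In the divisibility order, the join is the least common multiple: lcm(3, 169) = 507.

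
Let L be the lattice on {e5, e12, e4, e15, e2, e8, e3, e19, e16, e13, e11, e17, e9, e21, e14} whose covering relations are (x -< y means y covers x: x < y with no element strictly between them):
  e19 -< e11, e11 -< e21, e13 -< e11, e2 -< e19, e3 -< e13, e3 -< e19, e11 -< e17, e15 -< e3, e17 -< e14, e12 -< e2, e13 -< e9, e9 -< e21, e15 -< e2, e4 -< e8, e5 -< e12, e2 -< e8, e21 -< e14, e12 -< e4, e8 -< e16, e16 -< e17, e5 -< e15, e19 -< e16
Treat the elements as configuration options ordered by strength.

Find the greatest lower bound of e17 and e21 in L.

e11

Common lower bounds of {e17, e21}: e11, e12, e13, e15, e19, e2, e3, e5.
The greatest among these is e11.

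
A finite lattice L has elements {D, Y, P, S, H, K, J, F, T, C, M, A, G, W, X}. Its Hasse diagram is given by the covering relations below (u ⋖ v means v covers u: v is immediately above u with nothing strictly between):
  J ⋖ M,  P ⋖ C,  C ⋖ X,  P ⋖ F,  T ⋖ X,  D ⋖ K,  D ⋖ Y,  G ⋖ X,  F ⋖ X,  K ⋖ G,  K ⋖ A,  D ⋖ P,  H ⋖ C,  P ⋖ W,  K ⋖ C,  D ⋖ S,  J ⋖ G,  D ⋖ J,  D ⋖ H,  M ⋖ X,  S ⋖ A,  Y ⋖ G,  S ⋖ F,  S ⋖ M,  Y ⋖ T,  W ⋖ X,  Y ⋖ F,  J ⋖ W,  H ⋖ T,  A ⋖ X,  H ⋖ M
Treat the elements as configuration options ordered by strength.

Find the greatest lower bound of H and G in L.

D

Common lower bounds of {H, G}: D.
The greatest among these is D.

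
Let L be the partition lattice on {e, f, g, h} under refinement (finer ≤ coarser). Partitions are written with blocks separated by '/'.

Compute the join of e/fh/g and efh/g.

The join of e/fh/g and efh/g merges any blocks that overlap across the partitions, giving efh/g.

efh/g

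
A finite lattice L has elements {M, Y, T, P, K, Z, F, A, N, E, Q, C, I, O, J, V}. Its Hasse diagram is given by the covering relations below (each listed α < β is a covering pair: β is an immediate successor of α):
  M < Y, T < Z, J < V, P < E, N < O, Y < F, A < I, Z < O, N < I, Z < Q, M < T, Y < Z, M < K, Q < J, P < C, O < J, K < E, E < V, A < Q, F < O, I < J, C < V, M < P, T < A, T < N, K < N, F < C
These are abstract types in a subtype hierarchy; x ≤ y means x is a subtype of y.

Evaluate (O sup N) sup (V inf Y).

O ∨ N = O
V ∧ Y = Y
O ∨ Y = O

O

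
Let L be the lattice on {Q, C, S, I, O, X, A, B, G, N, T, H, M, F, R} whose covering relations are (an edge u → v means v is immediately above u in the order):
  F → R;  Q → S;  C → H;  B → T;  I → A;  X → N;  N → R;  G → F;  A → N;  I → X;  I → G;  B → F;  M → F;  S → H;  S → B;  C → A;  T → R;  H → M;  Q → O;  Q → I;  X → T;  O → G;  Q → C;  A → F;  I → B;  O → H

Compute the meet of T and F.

B

Common lower bounds of {T, F}: B, I, Q, S.
The greatest among these is B.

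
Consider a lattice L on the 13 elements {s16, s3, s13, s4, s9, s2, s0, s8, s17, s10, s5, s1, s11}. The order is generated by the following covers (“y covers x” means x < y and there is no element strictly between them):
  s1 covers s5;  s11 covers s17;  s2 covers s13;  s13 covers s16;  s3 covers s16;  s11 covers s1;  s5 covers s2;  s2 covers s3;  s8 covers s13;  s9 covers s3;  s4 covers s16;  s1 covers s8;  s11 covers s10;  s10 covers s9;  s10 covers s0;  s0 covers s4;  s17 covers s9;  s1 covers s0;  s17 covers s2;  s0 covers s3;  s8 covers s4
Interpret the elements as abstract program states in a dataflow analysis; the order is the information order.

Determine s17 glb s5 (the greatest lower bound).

Common lower bounds of {s17, s5}: s13, s16, s2, s3.
The greatest among these is s2.

s2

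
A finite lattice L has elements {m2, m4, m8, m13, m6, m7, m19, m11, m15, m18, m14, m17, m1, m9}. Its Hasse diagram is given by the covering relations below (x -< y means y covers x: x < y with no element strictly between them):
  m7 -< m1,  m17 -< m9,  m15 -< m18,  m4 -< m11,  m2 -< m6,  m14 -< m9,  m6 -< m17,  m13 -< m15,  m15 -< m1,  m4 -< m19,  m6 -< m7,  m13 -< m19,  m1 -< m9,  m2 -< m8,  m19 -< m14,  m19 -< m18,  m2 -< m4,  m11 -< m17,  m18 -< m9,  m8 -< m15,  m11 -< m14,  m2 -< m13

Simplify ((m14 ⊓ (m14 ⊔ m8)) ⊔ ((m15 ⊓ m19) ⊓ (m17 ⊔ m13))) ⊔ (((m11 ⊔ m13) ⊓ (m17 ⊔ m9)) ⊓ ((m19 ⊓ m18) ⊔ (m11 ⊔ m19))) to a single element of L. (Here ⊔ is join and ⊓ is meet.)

m14

m14 ∨ m8 = m9
m14 ∧ m9 = m14
m15 ∧ m19 = m13
m17 ∨ m13 = m9
m13 ∧ m9 = m13
m14 ∨ m13 = m14
m11 ∨ m13 = m14
m17 ∨ m9 = m9
m14 ∧ m9 = m14
m19 ∧ m18 = m19
m11 ∨ m19 = m14
m19 ∨ m14 = m14
m14 ∧ m14 = m14
m14 ∨ m14 = m14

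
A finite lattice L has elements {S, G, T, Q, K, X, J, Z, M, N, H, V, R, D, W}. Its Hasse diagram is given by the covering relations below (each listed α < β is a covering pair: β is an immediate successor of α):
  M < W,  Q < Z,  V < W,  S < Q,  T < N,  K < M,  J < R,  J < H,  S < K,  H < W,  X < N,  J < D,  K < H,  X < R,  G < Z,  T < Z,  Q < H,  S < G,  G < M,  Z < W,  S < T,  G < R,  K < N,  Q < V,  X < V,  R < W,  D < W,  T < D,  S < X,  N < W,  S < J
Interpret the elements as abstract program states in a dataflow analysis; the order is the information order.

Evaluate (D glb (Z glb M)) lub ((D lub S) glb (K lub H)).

Z ∧ M = G
D ∧ G = S
D ∨ S = D
K ∨ H = H
D ∧ H = J
S ∨ J = J

J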